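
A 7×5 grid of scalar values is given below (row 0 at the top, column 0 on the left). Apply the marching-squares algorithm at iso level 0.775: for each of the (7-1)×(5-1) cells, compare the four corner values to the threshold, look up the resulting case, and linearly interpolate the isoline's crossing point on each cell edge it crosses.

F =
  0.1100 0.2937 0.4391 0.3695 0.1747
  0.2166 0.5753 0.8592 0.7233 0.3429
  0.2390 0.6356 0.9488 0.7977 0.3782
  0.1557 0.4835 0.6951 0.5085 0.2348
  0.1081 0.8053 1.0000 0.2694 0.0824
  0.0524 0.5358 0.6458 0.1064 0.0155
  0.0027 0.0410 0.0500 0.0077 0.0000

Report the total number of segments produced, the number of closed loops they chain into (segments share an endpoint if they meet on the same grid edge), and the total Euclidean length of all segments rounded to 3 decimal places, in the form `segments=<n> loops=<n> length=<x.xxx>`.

cell (0,1): code 0100 → (0.800,2.000)–(1.000,1.703)
cell (0,2): code 1000 → (1.000,2.620)–(0.800,2.000)
cell (1,1): code 0110 → (1.000,1.703)–(2.000,1.445)
cell (1,2): code 1101 → (1.695,3.000)–(1.000,2.620)
cell (1,3): code 1000 → (2.000,3.054)–(1.695,3.000)
cell (2,1): code 0010 → (2.000,1.445)–(2.685,2.000)
cell (2,2): code 0011 → (2.685,2.000)–(2.078,3.000)
cell (2,3): code 0001 → (2.078,3.000)–(2.000,3.054)
cell (3,0): code 0100 → (3.906,1.000)–(4.000,0.957)
cell (3,1): code 1100 → (3.262,2.000)–(3.906,1.000)
cell (3,2): code 1000 → (4.000,2.308)–(3.262,2.000)
cell (4,0): code 0010 → (4.000,0.957)–(4.112,1.000)
cell (4,1): code 0011 → (4.112,1.000)–(4.635,2.000)
cell (4,2): code 0001 → (4.635,2.000)–(4.000,2.308)
total: 14 segments, chained into 2 closed loop(s), length Σ = 9.338137

segments=14 loops=2 length=9.338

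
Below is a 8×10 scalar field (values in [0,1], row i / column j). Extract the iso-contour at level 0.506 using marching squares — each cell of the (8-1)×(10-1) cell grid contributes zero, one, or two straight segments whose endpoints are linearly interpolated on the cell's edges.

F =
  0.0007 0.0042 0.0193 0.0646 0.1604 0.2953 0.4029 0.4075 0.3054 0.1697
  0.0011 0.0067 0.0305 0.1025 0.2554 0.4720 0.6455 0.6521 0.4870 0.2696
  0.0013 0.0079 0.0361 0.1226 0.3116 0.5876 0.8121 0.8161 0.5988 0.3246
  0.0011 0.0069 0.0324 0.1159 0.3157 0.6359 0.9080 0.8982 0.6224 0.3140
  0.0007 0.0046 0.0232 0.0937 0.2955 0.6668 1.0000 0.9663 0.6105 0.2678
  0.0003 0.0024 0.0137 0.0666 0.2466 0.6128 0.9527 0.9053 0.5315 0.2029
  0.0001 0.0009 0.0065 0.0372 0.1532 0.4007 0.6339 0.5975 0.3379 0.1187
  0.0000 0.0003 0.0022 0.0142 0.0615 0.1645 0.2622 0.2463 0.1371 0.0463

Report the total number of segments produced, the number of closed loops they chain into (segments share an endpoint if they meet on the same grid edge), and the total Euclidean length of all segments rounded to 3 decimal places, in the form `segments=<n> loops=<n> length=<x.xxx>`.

cell (0,5): code 0100 → (0.425,6.000)–(1.000,5.196)
cell (0,6): code 1100 → (0.403,7.000)–(0.425,6.000)
cell (0,7): code 1000 → (1.000,7.885)–(0.403,7.000)
cell (1,4): code 0100 → (1.294,5.000)–(2.000,4.704)
cell (1,5): code 1110 → (1.000,5.196)–(1.294,5.000)
cell (1,7): code 1101 → (1.170,8.000)–(1.000,7.885)
cell (1,8): code 1000 → (2.000,8.338)–(1.170,8.000)
cell (2,4): code 0110 → (2.000,4.704)–(3.000,4.594)
cell (2,8): code 1001 → (3.000,8.377)–(2.000,8.338)
cell (3,4): code 0110 → (3.000,4.594)–(4.000,4.567)
cell (3,8): code 1001 → (4.000,8.305)–(3.000,8.377)
cell (4,4): code 0110 → (4.000,4.567)–(5.000,4.708)
cell (4,8): code 1001 → (5.000,8.078)–(4.000,8.305)
cell (5,4): code 0010 → (5.000,4.708)–(5.504,5.000)
cell (5,5): code 0111 → (5.504,5.000)–(6.000,5.452)
cell (5,7): code 1011 → (6.000,7.352)–(5.132,8.000)
cell (5,8): code 0001 → (5.132,8.000)–(5.000,8.078)
cell (6,5): code 0010 → (6.000,5.452)–(6.344,6.000)
cell (6,6): code 0011 → (6.344,6.000)–(6.261,7.000)
cell (6,7): code 0001 → (6.261,7.000)–(6.000,7.352)
total: 20 segments, chained into 1 closed loop(s), length Σ = 15.900274

segments=20 loops=1 length=15.900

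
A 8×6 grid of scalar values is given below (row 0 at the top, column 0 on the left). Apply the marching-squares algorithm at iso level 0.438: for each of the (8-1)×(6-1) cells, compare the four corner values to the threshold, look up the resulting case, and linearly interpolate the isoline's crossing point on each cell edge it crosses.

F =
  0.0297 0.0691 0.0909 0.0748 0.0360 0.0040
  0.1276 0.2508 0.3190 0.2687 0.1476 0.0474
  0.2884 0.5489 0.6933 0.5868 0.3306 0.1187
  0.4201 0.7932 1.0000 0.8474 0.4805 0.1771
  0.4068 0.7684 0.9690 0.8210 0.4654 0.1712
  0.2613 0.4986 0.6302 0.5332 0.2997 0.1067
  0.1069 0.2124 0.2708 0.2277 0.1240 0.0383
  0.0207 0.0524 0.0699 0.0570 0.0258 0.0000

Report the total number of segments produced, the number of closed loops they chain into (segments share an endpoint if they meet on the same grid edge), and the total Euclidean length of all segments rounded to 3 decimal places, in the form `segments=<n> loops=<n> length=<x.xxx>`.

segments=16 loops=1 length=12.990

cell (1,0): code 0100 → (1.628,1.000)–(2.000,0.574)
cell (1,1): code 1100 → (1.318,2.000)–(1.628,1.000)
cell (1,2): code 1100 → (1.532,3.000)–(1.318,2.000)
cell (1,3): code 1000 → (2.000,3.581)–(1.532,3.000)
cell (2,0): code 0110 → (2.000,0.574)–(3.000,0.048)
cell (2,3): code 1101 → (2.716,4.000)–(2.000,3.581)
cell (2,4): code 1000 → (3.000,4.140)–(2.716,4.000)
cell (3,0): code 0110 → (3.000,0.048)–(4.000,0.086)
cell (3,4): code 1001 → (4.000,4.093)–(3.000,4.140)
cell (4,0): code 0110 → (4.000,0.086)–(5.000,0.745)
cell (4,3): code 1011 → (5.000,3.408)–(4.165,4.000)
cell (4,4): code 0001 → (4.165,4.000)–(4.000,4.093)
cell (5,0): code 0010 → (5.000,0.745)–(5.212,1.000)
cell (5,1): code 0011 → (5.212,1.000)–(5.535,2.000)
cell (5,2): code 0011 → (5.535,2.000)–(5.312,3.000)
cell (5,3): code 0001 → (5.312,3.000)–(5.000,3.408)
total: 16 segments, chained into 1 closed loop(s), length Σ = 12.989857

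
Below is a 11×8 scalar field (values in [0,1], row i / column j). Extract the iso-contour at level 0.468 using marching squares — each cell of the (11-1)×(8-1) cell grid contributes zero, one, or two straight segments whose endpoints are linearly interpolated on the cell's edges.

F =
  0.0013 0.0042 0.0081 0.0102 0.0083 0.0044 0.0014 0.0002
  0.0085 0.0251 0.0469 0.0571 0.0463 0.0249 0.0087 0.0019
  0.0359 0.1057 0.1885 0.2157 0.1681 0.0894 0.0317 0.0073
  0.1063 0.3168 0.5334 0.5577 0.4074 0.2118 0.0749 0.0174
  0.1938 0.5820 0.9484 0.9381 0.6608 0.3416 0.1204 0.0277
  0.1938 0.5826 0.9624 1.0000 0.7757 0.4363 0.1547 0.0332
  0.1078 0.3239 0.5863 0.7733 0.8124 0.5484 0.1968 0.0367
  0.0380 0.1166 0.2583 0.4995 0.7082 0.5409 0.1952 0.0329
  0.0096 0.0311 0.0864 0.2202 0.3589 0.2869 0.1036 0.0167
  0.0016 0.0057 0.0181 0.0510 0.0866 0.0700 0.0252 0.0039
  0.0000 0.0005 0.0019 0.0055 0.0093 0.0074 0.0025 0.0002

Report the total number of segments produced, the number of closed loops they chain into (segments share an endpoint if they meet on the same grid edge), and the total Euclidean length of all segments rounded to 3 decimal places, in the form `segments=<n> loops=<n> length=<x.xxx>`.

cell (2,1): code 0100 → (2.810,2.000)–(3.000,1.698)
cell (2,2): code 1100 → (2.738,3.000)–(2.810,2.000)
cell (2,3): code 1000 → (3.000,3.597)–(2.738,3.000)
cell (3,0): code 0100 → (3.570,1.000)–(4.000,0.706)
cell (3,1): code 1110 → (3.000,1.698)–(3.570,1.000)
cell (3,3): code 1101 → (3.239,4.000)–(3.000,3.597)
cell (3,4): code 1000 → (4.000,4.604)–(3.239,4.000)
cell (4,0): code 0110 → (4.000,0.706)–(5.000,0.705)
cell (4,4): code 1001 → (5.000,4.907)–(4.000,4.604)
cell (5,0): code 0010 → (5.000,0.705)–(5.443,1.000)
cell (5,1): code 0111 → (5.443,1.000)–(6.000,1.549)
cell (5,4): code 1101 → (5.283,5.000)–(5.000,4.907)
cell (5,5): code 1000 → (6.000,5.229)–(5.283,5.000)
cell (6,1): code 0010 → (6.000,1.549)–(6.361,2.000)
cell (6,2): code 0111 → (6.361,2.000)–(7.000,2.869)
cell (6,5): code 1001 → (7.000,5.211)–(6.000,5.229)
cell (7,2): code 0010 → (7.000,2.869)–(7.113,3.000)
cell (7,3): code 0011 → (7.113,3.000)–(7.688,4.000)
cell (7,4): code 0011 → (7.688,4.000)–(7.287,5.000)
cell (7,5): code 0001 → (7.287,5.000)–(7.000,5.211)
total: 20 segments, chained into 1 closed loop(s), length Σ = 14.699004

segments=20 loops=1 length=14.699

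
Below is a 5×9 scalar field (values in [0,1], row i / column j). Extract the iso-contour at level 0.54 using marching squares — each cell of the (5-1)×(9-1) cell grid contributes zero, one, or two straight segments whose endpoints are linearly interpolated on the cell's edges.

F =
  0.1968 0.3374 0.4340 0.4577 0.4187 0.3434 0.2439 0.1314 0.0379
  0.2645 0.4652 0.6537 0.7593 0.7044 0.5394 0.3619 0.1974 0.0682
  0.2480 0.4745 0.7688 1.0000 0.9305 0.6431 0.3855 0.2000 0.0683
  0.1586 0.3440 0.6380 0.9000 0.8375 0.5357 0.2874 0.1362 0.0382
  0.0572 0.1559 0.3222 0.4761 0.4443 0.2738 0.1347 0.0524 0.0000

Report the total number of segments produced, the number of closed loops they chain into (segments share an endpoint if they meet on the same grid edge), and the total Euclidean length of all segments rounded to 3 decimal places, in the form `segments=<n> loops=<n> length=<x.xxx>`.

cell (0,1): code 0100 → (0.482,2.000)–(1.000,1.397)
cell (0,2): code 1100 → (0.273,3.000)–(0.482,2.000)
cell (0,3): code 1100 → (0.425,4.000)–(0.273,3.000)
cell (0,4): code 1000 → (1.000,4.996)–(0.425,4.000)
cell (1,1): code 0110 → (1.000,1.397)–(2.000,1.223)
cell (1,4): code 1101 → (1.006,5.000)–(1.000,4.996)
cell (1,5): code 1000 → (2.000,5.400)–(1.006,5.000)
cell (2,1): code 0110 → (2.000,1.223)–(3.000,1.667)
cell (2,4): code 1011 → (3.000,4.986)–(2.960,5.000)
cell (2,5): code 0001 → (2.960,5.000)–(2.000,5.400)
cell (3,1): code 0010 → (3.000,1.667)–(3.310,2.000)
cell (3,2): code 0011 → (3.310,2.000)–(3.849,3.000)
cell (3,3): code 0011 → (3.849,3.000)–(3.757,4.000)
cell (3,4): code 0001 → (3.757,4.000)–(3.000,4.986)
total: 14 segments, chained into 1 closed loop(s), length Σ = 12.087248

segments=14 loops=1 length=12.087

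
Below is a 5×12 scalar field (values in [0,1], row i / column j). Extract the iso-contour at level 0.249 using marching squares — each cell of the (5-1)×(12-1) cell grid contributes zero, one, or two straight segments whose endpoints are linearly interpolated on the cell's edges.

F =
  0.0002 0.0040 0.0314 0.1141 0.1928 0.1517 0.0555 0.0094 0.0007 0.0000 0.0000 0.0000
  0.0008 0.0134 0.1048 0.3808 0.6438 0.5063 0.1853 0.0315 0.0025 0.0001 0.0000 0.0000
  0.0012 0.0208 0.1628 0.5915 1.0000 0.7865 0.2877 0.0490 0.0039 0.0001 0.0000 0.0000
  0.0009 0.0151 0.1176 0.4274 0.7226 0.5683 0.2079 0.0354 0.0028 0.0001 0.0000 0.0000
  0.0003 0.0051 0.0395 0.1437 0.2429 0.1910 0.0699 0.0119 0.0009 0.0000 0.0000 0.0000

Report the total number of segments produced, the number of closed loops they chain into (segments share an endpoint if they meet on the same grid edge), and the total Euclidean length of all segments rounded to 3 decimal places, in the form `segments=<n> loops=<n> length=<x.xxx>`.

cell (0,2): code 0100 → (0.506,3.000)–(1.000,2.522)
cell (0,3): code 1100 → (0.125,4.000)–(0.506,3.000)
cell (0,4): code 1100 → (0.274,5.000)–(0.125,4.000)
cell (0,5): code 1000 → (1.000,5.802)–(0.274,5.000)
cell (1,2): code 0110 → (1.000,2.522)–(2.000,2.201)
cell (1,5): code 1101 → (1.622,6.000)–(1.000,5.802)
cell (1,6): code 1000 → (2.000,6.162)–(1.622,6.000)
cell (2,2): code 0110 → (2.000,2.201)–(3.000,2.424)
cell (2,5): code 1011 → (3.000,5.886)–(2.485,6.000)
cell (2,6): code 0001 → (2.485,6.000)–(2.000,6.162)
cell (3,2): code 0010 → (3.000,2.424)–(3.629,3.000)
cell (3,3): code 0011 → (3.629,3.000)–(3.987,4.000)
cell (3,4): code 0011 → (3.987,4.000)–(3.846,5.000)
cell (3,5): code 0001 → (3.846,5.000)–(3.000,5.886)
total: 14 segments, chained into 1 closed loop(s), length Σ = 12.177830

segments=14 loops=1 length=12.178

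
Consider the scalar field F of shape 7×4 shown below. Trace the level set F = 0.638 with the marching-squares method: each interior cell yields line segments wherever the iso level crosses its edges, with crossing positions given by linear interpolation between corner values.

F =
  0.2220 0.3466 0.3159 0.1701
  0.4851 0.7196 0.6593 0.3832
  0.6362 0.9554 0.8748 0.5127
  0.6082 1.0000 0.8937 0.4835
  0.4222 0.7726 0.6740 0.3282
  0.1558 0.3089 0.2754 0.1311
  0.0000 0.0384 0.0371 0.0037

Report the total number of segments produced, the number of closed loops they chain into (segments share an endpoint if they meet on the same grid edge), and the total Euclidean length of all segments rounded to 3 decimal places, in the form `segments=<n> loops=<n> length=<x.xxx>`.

segments=12 loops=1 length=9.773

cell (0,0): code 0100 → (0.781,1.000)–(1.000,0.652)
cell (0,1): code 1100 → (0.938,2.000)–(0.781,1.000)
cell (0,2): code 1000 → (1.000,2.077)–(0.938,2.000)
cell (1,0): code 0110 → (1.000,0.652)–(2.000,0.006)
cell (1,2): code 1001 → (2.000,2.654)–(1.000,2.077)
cell (2,0): code 0110 → (2.000,0.006)–(3.000,0.076)
cell (2,2): code 1001 → (3.000,2.623)–(2.000,2.654)
cell (3,0): code 0110 → (3.000,0.076)–(4.000,0.616)
cell (3,2): code 1001 → (4.000,2.104)–(3.000,2.623)
cell (4,0): code 0010 → (4.000,0.616)–(4.290,1.000)
cell (4,1): code 0011 → (4.290,1.000)–(4.090,2.000)
cell (4,2): code 0001 → (4.090,2.000)–(4.000,2.104)
total: 12 segments, chained into 1 closed loop(s), length Σ = 9.772587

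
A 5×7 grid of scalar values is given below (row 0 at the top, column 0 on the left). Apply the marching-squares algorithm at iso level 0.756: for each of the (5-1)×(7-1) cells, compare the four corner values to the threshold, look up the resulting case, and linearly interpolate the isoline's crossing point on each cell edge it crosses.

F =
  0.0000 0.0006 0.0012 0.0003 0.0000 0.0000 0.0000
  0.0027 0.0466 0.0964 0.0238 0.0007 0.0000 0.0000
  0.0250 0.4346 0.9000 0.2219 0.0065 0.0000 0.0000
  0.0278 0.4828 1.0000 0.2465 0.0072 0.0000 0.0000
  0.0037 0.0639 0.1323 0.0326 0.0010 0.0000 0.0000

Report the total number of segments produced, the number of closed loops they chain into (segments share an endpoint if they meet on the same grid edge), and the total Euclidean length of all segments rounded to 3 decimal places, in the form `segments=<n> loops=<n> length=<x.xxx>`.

cell (1,1): code 0100 → (1.821,2.000)–(2.000,1.691)
cell (1,2): code 1000 → (2.000,2.212)–(1.821,2.000)
cell (2,1): code 0110 → (2.000,1.691)–(3.000,1.528)
cell (2,2): code 1001 → (3.000,2.324)–(2.000,2.212)
cell (3,1): code 0010 → (3.000,1.528)–(3.281,2.000)
cell (3,2): code 0001 → (3.281,2.000)–(3.000,2.324)
total: 6 segments, chained into 1 closed loop(s), length Σ = 3.632801

segments=6 loops=1 length=3.633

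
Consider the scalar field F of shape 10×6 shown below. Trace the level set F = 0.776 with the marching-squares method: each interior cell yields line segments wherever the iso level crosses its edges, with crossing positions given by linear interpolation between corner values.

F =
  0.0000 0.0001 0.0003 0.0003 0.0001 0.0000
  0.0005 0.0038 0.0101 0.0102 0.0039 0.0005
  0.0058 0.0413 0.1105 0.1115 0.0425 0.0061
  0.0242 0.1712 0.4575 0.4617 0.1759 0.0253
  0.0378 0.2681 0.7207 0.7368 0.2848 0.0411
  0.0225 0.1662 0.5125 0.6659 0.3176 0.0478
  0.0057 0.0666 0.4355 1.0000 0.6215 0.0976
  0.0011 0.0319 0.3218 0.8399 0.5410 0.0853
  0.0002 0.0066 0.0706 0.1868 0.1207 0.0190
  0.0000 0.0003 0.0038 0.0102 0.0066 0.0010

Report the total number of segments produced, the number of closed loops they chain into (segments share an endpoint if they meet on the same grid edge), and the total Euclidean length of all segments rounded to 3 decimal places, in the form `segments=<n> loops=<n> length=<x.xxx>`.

cell (5,2): code 0100 → (5.330,3.000)–(6.000,2.603)
cell (5,3): code 1000 → (6.000,3.592)–(5.330,3.000)
cell (6,2): code 0110 → (6.000,2.603)–(7.000,2.877)
cell (6,3): code 1001 → (7.000,3.214)–(6.000,3.592)
cell (7,2): code 0010 → (7.000,2.877)–(7.098,3.000)
cell (7,3): code 0001 → (7.098,3.000)–(7.000,3.214)
total: 6 segments, chained into 1 closed loop(s), length Σ = 4.171701

segments=6 loops=1 length=4.172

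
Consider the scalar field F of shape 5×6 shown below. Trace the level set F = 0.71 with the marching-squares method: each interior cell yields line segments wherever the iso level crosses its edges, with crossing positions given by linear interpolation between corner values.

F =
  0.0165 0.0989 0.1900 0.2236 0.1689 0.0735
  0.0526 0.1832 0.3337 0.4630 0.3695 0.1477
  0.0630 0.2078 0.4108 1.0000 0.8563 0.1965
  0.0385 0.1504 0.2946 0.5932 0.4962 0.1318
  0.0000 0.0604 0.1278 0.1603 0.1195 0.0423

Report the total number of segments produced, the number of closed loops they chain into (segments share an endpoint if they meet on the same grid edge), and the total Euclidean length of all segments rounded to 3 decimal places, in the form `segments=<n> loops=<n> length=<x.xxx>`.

cell (1,2): code 0100 → (1.460,3.000)–(2.000,2.508)
cell (1,3): code 1100 → (1.699,4.000)–(1.460,3.000)
cell (1,4): code 1000 → (2.000,4.222)–(1.699,4.000)
cell (2,2): code 0010 → (2.000,2.508)–(2.713,3.000)
cell (2,3): code 0011 → (2.713,3.000)–(2.406,4.000)
cell (2,4): code 0001 → (2.406,4.000)–(2.000,4.222)
total: 6 segments, chained into 1 closed loop(s), length Σ = 4.507521

segments=6 loops=1 length=4.508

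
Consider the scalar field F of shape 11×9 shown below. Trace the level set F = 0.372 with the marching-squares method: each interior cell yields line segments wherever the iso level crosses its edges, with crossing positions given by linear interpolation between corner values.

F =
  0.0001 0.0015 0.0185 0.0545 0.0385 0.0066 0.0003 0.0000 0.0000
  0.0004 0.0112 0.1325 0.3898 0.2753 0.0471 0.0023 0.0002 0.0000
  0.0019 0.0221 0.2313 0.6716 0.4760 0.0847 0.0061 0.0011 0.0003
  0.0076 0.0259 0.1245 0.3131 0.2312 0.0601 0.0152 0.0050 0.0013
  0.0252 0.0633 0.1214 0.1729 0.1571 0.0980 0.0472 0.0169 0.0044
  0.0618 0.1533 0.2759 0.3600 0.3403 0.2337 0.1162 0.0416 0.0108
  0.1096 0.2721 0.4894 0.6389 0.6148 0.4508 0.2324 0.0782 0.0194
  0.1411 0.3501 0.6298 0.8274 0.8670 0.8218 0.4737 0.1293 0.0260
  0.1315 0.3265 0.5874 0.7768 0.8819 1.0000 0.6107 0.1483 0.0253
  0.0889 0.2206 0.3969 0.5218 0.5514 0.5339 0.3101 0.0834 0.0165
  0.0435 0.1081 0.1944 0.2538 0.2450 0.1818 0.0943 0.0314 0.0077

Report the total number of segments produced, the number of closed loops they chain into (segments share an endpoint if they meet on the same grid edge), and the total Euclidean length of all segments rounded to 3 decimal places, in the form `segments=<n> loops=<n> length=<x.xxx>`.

cell (0,2): code 0100 → (0.947,3.000)–(1.000,2.931)
cell (0,3): code 1000 → (1.000,3.155)–(0.947,3.000)
cell (1,2): code 0110 → (1.000,2.931)–(2.000,2.320)
cell (1,3): code 1101 → (1.482,4.000)–(1.000,3.155)
cell (1,4): code 1000 → (2.000,4.266)–(1.482,4.000)
cell (2,2): code 0010 → (2.000,2.320)–(2.836,3.000)
cell (2,3): code 0011 → (2.836,3.000)–(2.425,4.000)
cell (2,4): code 0001 → (2.425,4.000)–(2.000,4.266)
cell (5,1): code 0100 → (5.450,2.000)–(6.000,1.460)
cell (5,2): code 1100 → (5.043,3.000)–(5.450,2.000)
cell (5,3): code 1100 → (5.115,4.000)–(5.043,3.000)
cell (5,4): code 1100 → (5.637,5.000)–(5.115,4.000)
cell (5,5): code 1000 → (6.000,5.361)–(5.637,5.000)
cell (6,1): code 0110 → (6.000,1.460)–(7.000,1.078)
cell (6,5): code 1101 → (6.579,6.000)–(6.000,5.361)
cell (6,6): code 1000 → (7.000,6.295)–(6.579,6.000)
cell (7,1): code 0110 → (7.000,1.078)–(8.000,1.174)
cell (7,6): code 1001 → (8.000,6.516)–(7.000,6.295)
cell (8,1): code 0110 → (8.000,1.174)–(9.000,1.859)
cell (8,5): code 1011 → (9.000,5.723)–(8.794,6.000)
cell (8,6): code 0001 → (8.794,6.000)–(8.000,6.516)
cell (9,1): code 0010 → (9.000,1.859)–(9.123,2.000)
cell (9,2): code 0011 → (9.123,2.000)–(9.559,3.000)
cell (9,3): code 0011 → (9.559,3.000)–(9.586,4.000)
cell (9,4): code 0011 → (9.586,4.000)–(9.460,5.000)
cell (9,5): code 0001 → (9.460,5.000)–(9.000,5.723)
total: 26 segments, chained into 2 closed loop(s), length Σ = 21.253956

segments=26 loops=2 length=21.254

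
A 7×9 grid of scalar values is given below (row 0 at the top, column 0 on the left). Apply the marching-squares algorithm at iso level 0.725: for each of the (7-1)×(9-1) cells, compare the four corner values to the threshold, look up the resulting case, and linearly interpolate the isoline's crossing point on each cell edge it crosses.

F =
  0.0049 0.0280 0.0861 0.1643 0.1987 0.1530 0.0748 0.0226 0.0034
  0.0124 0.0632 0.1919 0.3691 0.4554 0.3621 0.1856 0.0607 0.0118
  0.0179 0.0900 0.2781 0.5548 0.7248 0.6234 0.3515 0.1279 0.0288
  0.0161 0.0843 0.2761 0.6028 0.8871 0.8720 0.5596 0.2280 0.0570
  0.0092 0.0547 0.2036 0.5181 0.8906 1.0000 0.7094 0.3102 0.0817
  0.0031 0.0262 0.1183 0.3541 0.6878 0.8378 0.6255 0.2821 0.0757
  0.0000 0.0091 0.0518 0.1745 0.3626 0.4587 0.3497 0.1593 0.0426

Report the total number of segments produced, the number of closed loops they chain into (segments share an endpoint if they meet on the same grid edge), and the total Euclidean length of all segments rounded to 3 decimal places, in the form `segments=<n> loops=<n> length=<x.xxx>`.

segments=10 loops=1 length=8.839

cell (2,3): code 0100 → (2.001,4.000)–(3.000,3.430)
cell (2,4): code 1100 → (2.409,5.000)–(2.001,4.000)
cell (2,5): code 1000 → (3.000,5.471)–(2.409,5.000)
cell (3,3): code 0110 → (3.000,3.430)–(4.000,3.555)
cell (3,5): code 1001 → (4.000,5.946)–(3.000,5.471)
cell (4,3): code 0010 → (4.000,3.555)–(4.817,4.000)
cell (4,4): code 0111 → (4.817,4.000)–(5.000,4.248)
cell (4,5): code 1001 → (5.000,5.531)–(4.000,5.946)
cell (5,4): code 0010 → (5.000,4.248)–(5.298,5.000)
cell (5,5): code 0001 → (5.298,5.000)–(5.000,5.531)
total: 10 segments, chained into 1 closed loop(s), length Σ = 8.839430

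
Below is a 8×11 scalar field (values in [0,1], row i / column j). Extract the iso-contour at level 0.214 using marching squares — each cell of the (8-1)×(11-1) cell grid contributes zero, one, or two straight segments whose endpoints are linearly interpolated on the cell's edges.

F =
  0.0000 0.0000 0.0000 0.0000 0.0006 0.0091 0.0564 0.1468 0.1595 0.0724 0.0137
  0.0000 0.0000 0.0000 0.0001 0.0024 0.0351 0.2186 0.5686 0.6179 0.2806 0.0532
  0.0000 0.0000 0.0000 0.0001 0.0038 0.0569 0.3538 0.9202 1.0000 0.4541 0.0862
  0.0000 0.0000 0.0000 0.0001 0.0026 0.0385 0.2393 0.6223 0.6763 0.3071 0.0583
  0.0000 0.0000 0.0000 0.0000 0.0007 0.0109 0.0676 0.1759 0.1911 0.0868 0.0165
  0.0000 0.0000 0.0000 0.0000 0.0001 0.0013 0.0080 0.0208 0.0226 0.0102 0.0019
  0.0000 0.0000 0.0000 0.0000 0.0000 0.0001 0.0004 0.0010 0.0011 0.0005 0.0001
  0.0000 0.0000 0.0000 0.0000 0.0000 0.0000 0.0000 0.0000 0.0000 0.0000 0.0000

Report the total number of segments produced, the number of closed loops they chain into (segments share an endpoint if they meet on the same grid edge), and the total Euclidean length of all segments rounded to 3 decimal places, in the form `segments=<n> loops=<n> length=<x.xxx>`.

cell (0,5): code 0100 → (0.972,6.000)–(1.000,5.975)
cell (0,6): code 1100 → (0.159,7.000)–(0.972,6.000)
cell (0,7): code 1100 → (0.119,8.000)–(0.159,7.000)
cell (0,8): code 1100 → (0.680,9.000)–(0.119,8.000)
cell (0,9): code 1000 → (1.000,9.293)–(0.680,9.000)
cell (1,5): code 0110 → (1.000,5.975)–(2.000,5.529)
cell (1,9): code 1001 → (2.000,9.653)–(1.000,9.293)
cell (2,5): code 0110 → (2.000,5.529)–(3.000,5.874)
cell (2,9): code 1001 → (3.000,9.374)–(2.000,9.653)
cell (3,5): code 0010 → (3.000,5.874)–(3.147,6.000)
cell (3,6): code 0011 → (3.147,6.000)–(3.915,7.000)
cell (3,7): code 0011 → (3.915,7.000)–(3.953,8.000)
cell (3,8): code 0011 → (3.953,8.000)–(3.423,9.000)
cell (3,9): code 0001 → (3.423,9.000)–(3.000,9.374)
total: 14 segments, chained into 1 closed loop(s), length Σ = 12.312281

segments=14 loops=1 length=12.312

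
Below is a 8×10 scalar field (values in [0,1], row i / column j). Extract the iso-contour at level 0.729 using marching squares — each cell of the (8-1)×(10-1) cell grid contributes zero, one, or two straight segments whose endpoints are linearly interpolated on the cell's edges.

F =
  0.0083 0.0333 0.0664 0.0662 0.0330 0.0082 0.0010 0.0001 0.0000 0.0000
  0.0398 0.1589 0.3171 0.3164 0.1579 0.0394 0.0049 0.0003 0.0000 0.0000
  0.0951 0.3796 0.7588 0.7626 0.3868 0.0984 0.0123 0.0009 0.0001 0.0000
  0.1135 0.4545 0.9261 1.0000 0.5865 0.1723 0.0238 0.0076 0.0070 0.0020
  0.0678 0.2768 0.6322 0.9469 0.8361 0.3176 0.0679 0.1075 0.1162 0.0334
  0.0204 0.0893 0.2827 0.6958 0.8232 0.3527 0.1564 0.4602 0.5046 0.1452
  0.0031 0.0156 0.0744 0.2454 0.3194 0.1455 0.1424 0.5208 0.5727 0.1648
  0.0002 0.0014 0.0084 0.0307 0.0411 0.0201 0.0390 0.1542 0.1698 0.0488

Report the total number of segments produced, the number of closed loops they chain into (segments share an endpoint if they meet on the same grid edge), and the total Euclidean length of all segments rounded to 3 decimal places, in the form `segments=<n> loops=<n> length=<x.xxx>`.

segments=14 loops=1 length=9.249

cell (1,1): code 0100 → (1.933,2.000)–(2.000,1.921)
cell (1,2): code 1100 → (1.925,3.000)–(1.933,2.000)
cell (1,3): code 1000 → (2.000,3.089)–(1.925,3.000)
cell (2,1): code 0110 → (2.000,1.921)–(3.000,1.582)
cell (2,3): code 1001 → (3.000,3.655)–(2.000,3.089)
cell (3,1): code 0010 → (3.000,1.582)–(3.671,2.000)
cell (3,2): code 0111 → (3.671,2.000)–(4.000,2.308)
cell (3,3): code 1101 → (3.571,4.000)–(3.000,3.655)
cell (3,4): code 1000 → (4.000,4.207)–(3.571,4.000)
cell (4,2): code 0010 → (4.000,2.308)–(4.868,3.000)
cell (4,3): code 0111 → (4.868,3.000)–(5.000,3.261)
cell (4,4): code 1001 → (5.000,4.200)–(4.000,4.207)
cell (5,3): code 0010 → (5.000,3.261)–(5.187,4.000)
cell (5,4): code 0001 → (5.187,4.000)–(5.000,4.200)
total: 14 segments, chained into 1 closed loop(s), length Σ = 9.248539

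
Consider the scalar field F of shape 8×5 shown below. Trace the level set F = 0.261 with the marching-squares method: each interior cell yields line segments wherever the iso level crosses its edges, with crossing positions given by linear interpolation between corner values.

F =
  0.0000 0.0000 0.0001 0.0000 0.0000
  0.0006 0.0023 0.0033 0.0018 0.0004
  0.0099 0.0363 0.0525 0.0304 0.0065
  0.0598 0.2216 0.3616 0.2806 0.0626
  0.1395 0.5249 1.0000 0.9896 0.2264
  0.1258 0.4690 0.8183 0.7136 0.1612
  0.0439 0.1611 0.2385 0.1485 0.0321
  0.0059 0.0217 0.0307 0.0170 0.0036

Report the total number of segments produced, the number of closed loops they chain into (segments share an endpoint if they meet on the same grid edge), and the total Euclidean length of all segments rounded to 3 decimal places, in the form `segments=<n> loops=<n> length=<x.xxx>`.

segments=12 loops=1 length=10.796

cell (2,1): code 0100 → (2.675,2.000)–(3.000,1.281)
cell (2,2): code 1100 → (2.922,3.000)–(2.675,2.000)
cell (2,3): code 1000 → (3.000,3.090)–(2.922,3.000)
cell (3,0): code 0100 → (3.130,1.000)–(4.000,0.315)
cell (3,1): code 1110 → (3.000,1.281)–(3.130,1.000)
cell (3,3): code 1001 → (4.000,3.955)–(3.000,3.090)
cell (4,0): code 0110 → (4.000,0.315)–(5.000,0.394)
cell (4,3): code 1001 → (5.000,3.819)–(4.000,3.955)
cell (5,0): code 0010 → (5.000,0.394)–(5.676,1.000)
cell (5,1): code 0011 → (5.676,1.000)–(5.961,2.000)
cell (5,2): code 0011 → (5.961,2.000)–(5.801,3.000)
cell (5,3): code 0001 → (5.801,3.000)–(5.000,3.819)
total: 12 segments, chained into 1 closed loop(s), length Σ = 10.795697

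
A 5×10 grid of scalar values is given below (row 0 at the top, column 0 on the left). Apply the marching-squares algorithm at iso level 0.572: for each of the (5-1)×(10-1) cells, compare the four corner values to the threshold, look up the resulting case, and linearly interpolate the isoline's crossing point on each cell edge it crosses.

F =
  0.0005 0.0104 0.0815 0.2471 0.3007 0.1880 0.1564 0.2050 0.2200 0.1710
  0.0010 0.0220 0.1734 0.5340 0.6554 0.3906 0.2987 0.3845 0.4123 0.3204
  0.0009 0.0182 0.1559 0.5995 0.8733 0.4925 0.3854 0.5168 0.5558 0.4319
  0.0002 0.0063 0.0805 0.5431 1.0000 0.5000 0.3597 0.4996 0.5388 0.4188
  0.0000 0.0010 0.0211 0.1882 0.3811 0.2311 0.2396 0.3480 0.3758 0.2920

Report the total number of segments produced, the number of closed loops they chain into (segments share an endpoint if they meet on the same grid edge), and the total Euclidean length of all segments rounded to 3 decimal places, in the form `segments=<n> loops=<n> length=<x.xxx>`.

segments=10 loops=1 length=7.585

cell (0,3): code 0100 → (0.765,4.000)–(1.000,3.313)
cell (0,4): code 1000 → (1.000,4.315)–(0.765,4.000)
cell (1,2): code 0100 → (1.580,3.000)–(2.000,2.938)
cell (1,3): code 1110 → (1.000,3.313)–(1.580,3.000)
cell (1,4): code 1001 → (2.000,4.791)–(1.000,4.315)
cell (2,2): code 0010 → (2.000,2.938)–(2.488,3.000)
cell (2,3): code 0111 → (2.488,3.000)–(3.000,3.063)
cell (2,4): code 1001 → (3.000,4.856)–(2.000,4.791)
cell (3,3): code 0010 → (3.000,3.063)–(3.692,4.000)
cell (3,4): code 0001 → (3.692,4.000)–(3.000,4.856)
total: 10 segments, chained into 1 closed loop(s), length Σ = 7.585100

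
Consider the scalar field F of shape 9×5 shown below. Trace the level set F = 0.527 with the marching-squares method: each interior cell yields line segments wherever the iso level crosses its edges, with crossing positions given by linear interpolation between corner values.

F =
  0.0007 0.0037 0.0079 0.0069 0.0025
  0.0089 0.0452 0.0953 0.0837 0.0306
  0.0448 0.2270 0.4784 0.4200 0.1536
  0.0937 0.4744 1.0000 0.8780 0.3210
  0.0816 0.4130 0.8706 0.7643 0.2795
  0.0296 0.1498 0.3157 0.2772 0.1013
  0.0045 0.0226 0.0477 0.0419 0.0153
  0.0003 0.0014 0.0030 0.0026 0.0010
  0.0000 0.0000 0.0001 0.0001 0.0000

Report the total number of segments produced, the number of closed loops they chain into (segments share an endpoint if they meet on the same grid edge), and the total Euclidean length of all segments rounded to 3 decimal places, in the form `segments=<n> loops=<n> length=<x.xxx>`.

segments=8 loops=1 length=7.973

cell (2,1): code 0100 → (2.093,2.000)–(3.000,1.100)
cell (2,2): code 1100 → (2.234,3.000)–(2.093,2.000)
cell (2,3): code 1000 → (3.000,3.630)–(2.234,3.000)
cell (3,1): code 0110 → (3.000,1.100)–(4.000,1.249)
cell (3,3): code 1001 → (4.000,3.489)–(3.000,3.630)
cell (4,1): code 0010 → (4.000,1.249)–(4.619,2.000)
cell (4,2): code 0011 → (4.619,2.000)–(4.487,3.000)
cell (4,3): code 0001 → (4.487,3.000)–(4.000,3.489)
total: 8 segments, chained into 1 closed loop(s), length Σ = 7.973006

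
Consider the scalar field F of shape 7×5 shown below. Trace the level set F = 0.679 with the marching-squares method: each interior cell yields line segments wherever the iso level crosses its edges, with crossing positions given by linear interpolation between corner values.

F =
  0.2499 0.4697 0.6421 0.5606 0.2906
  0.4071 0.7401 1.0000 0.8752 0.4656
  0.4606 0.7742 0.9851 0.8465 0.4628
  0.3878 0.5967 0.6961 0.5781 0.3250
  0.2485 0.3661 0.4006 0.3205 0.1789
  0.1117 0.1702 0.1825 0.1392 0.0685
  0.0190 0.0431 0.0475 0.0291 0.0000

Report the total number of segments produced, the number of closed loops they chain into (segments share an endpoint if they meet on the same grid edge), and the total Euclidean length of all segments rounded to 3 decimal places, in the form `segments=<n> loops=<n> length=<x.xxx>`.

cell (0,0): code 0100 → (0.774,1.000)–(1.000,0.817)
cell (0,1): code 1100 → (0.103,2.000)–(0.774,1.000)
cell (0,2): code 1100 → (0.376,3.000)–(0.103,2.000)
cell (0,3): code 1000 → (1.000,3.479)–(0.376,3.000)
cell (1,0): code 0110 → (1.000,0.817)–(2.000,0.696)
cell (1,3): code 1001 → (2.000,3.437)–(1.000,3.479)
cell (2,0): code 0010 → (2.000,0.696)–(2.536,1.000)
cell (2,1): code 0111 → (2.536,1.000)–(3.000,1.828)
cell (2,2): code 1011 → (3.000,2.145)–(2.624,3.000)
cell (2,3): code 0001 → (2.624,3.000)–(2.000,3.437)
cell (3,1): code 0010 → (3.000,1.828)–(3.058,2.000)
cell (3,2): code 0001 → (3.058,2.000)–(3.000,2.145)
total: 12 segments, chained into 1 closed loop(s), length Σ = 8.924880

segments=12 loops=1 length=8.925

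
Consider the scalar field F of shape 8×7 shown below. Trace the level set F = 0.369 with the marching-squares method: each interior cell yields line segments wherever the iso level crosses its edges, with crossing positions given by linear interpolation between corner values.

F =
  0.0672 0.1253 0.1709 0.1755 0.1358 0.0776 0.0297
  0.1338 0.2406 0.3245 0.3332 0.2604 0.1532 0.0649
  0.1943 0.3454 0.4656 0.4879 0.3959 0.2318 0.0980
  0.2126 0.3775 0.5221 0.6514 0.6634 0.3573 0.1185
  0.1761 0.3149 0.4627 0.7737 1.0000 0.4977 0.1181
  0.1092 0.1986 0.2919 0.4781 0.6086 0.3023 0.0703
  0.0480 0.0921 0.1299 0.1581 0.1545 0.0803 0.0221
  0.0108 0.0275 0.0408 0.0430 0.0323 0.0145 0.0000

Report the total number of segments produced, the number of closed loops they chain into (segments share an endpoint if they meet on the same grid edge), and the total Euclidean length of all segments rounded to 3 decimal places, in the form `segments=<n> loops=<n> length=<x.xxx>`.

segments=18 loops=1 length=13.166

cell (1,1): code 0100 → (1.315,2.000)–(2.000,1.196)
cell (1,2): code 1100 → (1.231,3.000)–(1.315,2.000)
cell (1,3): code 1100 → (1.801,4.000)–(1.231,3.000)
cell (1,4): code 1000 → (2.000,4.164)–(1.801,4.000)
cell (2,0): code 0100 → (2.735,1.000)–(3.000,0.948)
cell (2,1): code 1110 → (2.000,1.196)–(2.735,1.000)
cell (2,4): code 1001 → (3.000,4.962)–(2.000,4.164)
cell (3,0): code 0010 → (3.000,0.948)–(3.136,1.000)
cell (3,1): code 0111 → (3.136,1.000)–(4.000,1.366)
cell (3,4): code 1101 → (3.083,5.000)–(3.000,4.962)
cell (3,5): code 1000 → (4.000,5.339)–(3.083,5.000)
cell (4,1): code 0010 → (4.000,1.366)–(4.549,2.000)
cell (4,2): code 0111 → (4.549,2.000)–(5.000,2.414)
cell (4,4): code 1011 → (5.000,4.782)–(4.659,5.000)
cell (4,5): code 0001 → (4.659,5.000)–(4.000,5.339)
cell (5,2): code 0010 → (5.000,2.414)–(5.341,3.000)
cell (5,3): code 0011 → (5.341,3.000)–(5.528,4.000)
cell (5,4): code 0001 → (5.528,4.000)–(5.000,4.782)
total: 18 segments, chained into 1 closed loop(s), length Σ = 13.165962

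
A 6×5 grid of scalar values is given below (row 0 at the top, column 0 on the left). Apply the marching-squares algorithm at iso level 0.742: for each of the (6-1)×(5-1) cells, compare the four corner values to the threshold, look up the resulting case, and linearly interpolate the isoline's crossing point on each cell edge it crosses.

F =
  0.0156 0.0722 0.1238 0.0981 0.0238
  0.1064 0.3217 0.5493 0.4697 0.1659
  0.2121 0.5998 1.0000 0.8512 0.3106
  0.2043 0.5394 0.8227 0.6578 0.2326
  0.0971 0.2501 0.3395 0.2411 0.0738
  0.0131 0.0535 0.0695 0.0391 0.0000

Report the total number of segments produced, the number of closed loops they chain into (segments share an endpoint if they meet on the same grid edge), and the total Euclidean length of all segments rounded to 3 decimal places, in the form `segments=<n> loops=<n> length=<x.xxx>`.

segments=8 loops=1 length=5.433

cell (1,1): code 0100 → (1.428,2.000)–(2.000,1.355)
cell (1,2): code 1100 → (1.714,3.000)–(1.428,2.000)
cell (1,3): code 1000 → (2.000,3.202)–(1.714,3.000)
cell (2,1): code 0110 → (2.000,1.355)–(3.000,1.715)
cell (2,2): code 1011 → (3.000,2.489)–(2.565,3.000)
cell (2,3): code 0001 → (2.565,3.000)–(2.000,3.202)
cell (3,1): code 0010 → (3.000,1.715)–(3.167,2.000)
cell (3,2): code 0001 → (3.167,2.000)–(3.000,2.489)
total: 8 segments, chained into 1 closed loop(s), length Σ = 5.433407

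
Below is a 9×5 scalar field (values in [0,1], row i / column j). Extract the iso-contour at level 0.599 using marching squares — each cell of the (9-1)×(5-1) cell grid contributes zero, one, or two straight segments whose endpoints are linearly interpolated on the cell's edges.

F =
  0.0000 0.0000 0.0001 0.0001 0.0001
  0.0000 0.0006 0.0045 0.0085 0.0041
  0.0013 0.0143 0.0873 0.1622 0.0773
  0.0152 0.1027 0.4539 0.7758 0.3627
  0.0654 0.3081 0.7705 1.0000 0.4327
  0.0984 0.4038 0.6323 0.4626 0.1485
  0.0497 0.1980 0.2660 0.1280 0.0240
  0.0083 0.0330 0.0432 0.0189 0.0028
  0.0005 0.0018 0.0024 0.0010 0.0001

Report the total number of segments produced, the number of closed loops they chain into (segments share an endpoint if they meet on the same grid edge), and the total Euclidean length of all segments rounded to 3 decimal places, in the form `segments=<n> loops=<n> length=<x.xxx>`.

segments=10 loops=1 length=6.757

cell (2,2): code 0100 → (2.712,3.000)–(3.000,2.451)
cell (2,3): code 1000 → (3.000,3.428)–(2.712,3.000)
cell (3,1): code 0100 → (3.458,2.000)–(4.000,1.629)
cell (3,2): code 1110 → (3.000,2.451)–(3.458,2.000)
cell (3,3): code 1001 → (4.000,3.707)–(3.000,3.428)
cell (4,1): code 0110 → (4.000,1.629)–(5.000,1.854)
cell (4,2): code 1011 → (5.000,2.196)–(4.746,3.000)
cell (4,3): code 0001 → (4.746,3.000)–(4.000,3.707)
cell (5,1): code 0010 → (5.000,1.854)–(5.091,2.000)
cell (5,2): code 0001 → (5.091,2.000)–(5.000,2.196)
total: 10 segments, chained into 1 closed loop(s), length Σ = 6.757443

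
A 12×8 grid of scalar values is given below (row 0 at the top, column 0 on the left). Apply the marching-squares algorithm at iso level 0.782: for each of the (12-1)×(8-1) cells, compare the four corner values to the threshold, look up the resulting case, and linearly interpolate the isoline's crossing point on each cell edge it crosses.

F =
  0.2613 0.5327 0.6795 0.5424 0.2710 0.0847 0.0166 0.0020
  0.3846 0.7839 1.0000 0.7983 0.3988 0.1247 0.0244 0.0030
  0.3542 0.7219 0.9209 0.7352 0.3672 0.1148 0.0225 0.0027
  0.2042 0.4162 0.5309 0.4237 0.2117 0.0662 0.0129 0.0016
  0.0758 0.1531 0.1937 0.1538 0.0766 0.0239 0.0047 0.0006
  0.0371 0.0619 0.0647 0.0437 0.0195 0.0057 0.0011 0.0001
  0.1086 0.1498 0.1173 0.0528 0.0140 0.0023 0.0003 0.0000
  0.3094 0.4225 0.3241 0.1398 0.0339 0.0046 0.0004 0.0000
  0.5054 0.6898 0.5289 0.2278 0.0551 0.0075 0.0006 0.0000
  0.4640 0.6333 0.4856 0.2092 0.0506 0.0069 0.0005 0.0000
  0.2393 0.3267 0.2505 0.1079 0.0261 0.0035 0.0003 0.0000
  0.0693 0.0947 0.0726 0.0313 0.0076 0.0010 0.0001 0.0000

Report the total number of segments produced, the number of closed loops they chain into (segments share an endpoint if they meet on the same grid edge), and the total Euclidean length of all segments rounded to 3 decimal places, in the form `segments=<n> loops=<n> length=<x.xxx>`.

cell (0,0): code 0100 → (0.992,1.000)–(1.000,0.995)
cell (0,1): code 1100 → (0.320,2.000)–(0.992,1.000)
cell (0,2): code 1100 → (0.936,3.000)–(0.320,2.000)
cell (0,3): code 1000 → (1.000,3.041)–(0.936,3.000)
cell (1,0): code 0010 → (1.000,0.995)–(1.031,1.000)
cell (1,1): code 0111 → (1.031,1.000)–(2.000,1.302)
cell (1,2): code 1011 → (2.000,2.748)–(1.258,3.000)
cell (1,3): code 0001 → (1.258,3.000)–(1.000,3.041)
cell (2,1): code 0010 → (2.000,1.302)–(2.356,2.000)
cell (2,2): code 0001 → (2.356,2.000)–(2.000,2.748)
total: 10 segments, chained into 1 closed loop(s), length Σ = 6.167728

segments=10 loops=1 length=6.168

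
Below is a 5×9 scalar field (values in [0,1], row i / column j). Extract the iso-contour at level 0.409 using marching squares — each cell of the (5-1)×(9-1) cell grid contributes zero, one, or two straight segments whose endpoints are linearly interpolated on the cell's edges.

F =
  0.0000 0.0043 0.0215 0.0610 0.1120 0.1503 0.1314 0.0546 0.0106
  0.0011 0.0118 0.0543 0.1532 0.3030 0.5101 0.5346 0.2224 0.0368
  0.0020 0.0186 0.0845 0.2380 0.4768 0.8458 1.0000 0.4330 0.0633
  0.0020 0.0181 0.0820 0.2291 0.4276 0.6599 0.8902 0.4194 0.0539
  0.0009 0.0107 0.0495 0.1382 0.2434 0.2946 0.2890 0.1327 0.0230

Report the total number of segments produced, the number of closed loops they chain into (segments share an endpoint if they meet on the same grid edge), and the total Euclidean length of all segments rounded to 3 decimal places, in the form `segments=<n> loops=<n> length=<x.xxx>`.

segments=14 loops=1 length=10.178

cell (0,4): code 0100 → (0.719,5.000)–(1.000,4.512)
cell (0,5): code 1100 → (0.688,6.000)–(0.719,5.000)
cell (0,6): code 1000 → (1.000,6.402)–(0.688,6.000)
cell (1,3): code 0100 → (1.610,4.000)–(2.000,3.716)
cell (1,4): code 1110 → (1.000,4.512)–(1.610,4.000)
cell (1,6): code 1101 → (1.886,7.000)–(1.000,6.402)
cell (1,7): code 1000 → (2.000,7.065)–(1.886,7.000)
cell (2,3): code 0110 → (2.000,3.716)–(3.000,3.906)
cell (2,7): code 1001 → (3.000,7.028)–(2.000,7.065)
cell (3,3): code 0010 → (3.000,3.906)–(3.101,4.000)
cell (3,4): code 0011 → (3.101,4.000)–(3.687,5.000)
cell (3,5): code 0011 → (3.687,5.000)–(3.800,6.000)
cell (3,6): code 0011 → (3.800,6.000)–(3.036,7.000)
cell (3,7): code 0001 → (3.036,7.000)–(3.000,7.028)
total: 14 segments, chained into 1 closed loop(s), length Σ = 10.177552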